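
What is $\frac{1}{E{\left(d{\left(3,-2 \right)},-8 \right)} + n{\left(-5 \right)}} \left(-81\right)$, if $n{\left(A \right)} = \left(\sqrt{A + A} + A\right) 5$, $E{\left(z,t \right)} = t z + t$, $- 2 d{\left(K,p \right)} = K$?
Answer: $\frac{1701}{691} + \frac{405 i \sqrt{10}}{691} \approx 2.4617 + 1.8534 i$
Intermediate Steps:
$d{\left(K,p \right)} = - \frac{K}{2}$
$E{\left(z,t \right)} = t + t z$
$n{\left(A \right)} = 5 A + 5 \sqrt{2} \sqrt{A}$ ($n{\left(A \right)} = \left(\sqrt{2 A} + A\right) 5 = \left(\sqrt{2} \sqrt{A} + A\right) 5 = \left(A + \sqrt{2} \sqrt{A}\right) 5 = 5 A + 5 \sqrt{2} \sqrt{A}$)
$\frac{1}{E{\left(d{\left(3,-2 \right)},-8 \right)} + n{\left(-5 \right)}} \left(-81\right) = \frac{1}{- 8 \left(1 - \frac{3}{2}\right) + \left(5 \left(-5\right) + 5 \sqrt{2} \sqrt{-5}\right)} \left(-81\right) = \frac{1}{- 8 \left(1 - \frac{3}{2}\right) - \left(25 - 5 \sqrt{2} i \sqrt{5}\right)} \left(-81\right) = \frac{1}{\left(-8\right) \left(- \frac{1}{2}\right) - \left(25 - 5 i \sqrt{10}\right)} \left(-81\right) = \frac{1}{4 - \left(25 - 5 i \sqrt{10}\right)} \left(-81\right) = \frac{1}{-21 + 5 i \sqrt{10}} \left(-81\right) = - \frac{81}{-21 + 5 i \sqrt{10}}$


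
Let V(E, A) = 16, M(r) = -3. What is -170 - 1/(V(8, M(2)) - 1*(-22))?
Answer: -6461/38 ≈ -170.03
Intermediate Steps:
-170 - 1/(V(8, M(2)) - 1*(-22)) = -170 - 1/(16 - 1*(-22)) = -170 - 1/(16 + 22) = -170 - 1/38 = -6461/38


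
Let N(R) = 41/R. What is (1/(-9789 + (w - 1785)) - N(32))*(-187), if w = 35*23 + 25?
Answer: 605737/2528 ≈ 239.61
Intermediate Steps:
w = 830 (w = 805 + 25 = 830)
(1/(-9789 + (w - 1785)) - N(32))*(-187) = (1/(-9789 + (830 - 1785)) - 41/32)*(-187) = (1/(-9789 - 955) - 41/32)*(-187) = (1/(-10744) - 1*41/32)*(-187) = (-1/10744 - 41/32)*(-187) = -55067/42976*(-187) = 605737/2528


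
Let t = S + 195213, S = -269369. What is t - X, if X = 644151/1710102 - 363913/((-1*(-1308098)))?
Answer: -1256710483067614/16946825803 ≈ -74156.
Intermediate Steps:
t = -74156 (t = -269369 + 195213 = -74156)
X = 1668820346/16946825803 (X = 644151*(1/1710102) - 363913/1308098 = 214717/570034 - 363913*1/1308098 = 214717/570034 - 33083/118918 = 1668820346/16946825803 ≈ 0.098474)
t - X = -74156 - 1*1668820346/16946825803 = -74156 - 1668820346/16946825803 = -1256710483067614/16946825803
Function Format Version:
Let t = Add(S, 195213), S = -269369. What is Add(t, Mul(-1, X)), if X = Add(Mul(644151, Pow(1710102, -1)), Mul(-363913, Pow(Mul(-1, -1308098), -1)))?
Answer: Rational(-1256710483067614, 16946825803) ≈ -74156.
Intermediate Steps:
t = -74156 (t = Add(-269369, 195213) = -74156)
X = Rational(1668820346, 16946825803) (X = Add(Mul(644151, Rational(1, 1710102)), Mul(-363913, Pow(1308098, -1))) = Add(Rational(214717, 570034), Mul(-363913, Rational(1, 1308098))) = Add(Rational(214717, 570034), Rational(-33083, 118918)) = Rational(1668820346, 16946825803) ≈ 0.098474)
Add(t, Mul(-1, X)) = Add(-74156, Mul(-1, Rational(1668820346, 16946825803))) = Add(-74156, Rational(-1668820346, 16946825803)) = Rational(-1256710483067614, 16946825803)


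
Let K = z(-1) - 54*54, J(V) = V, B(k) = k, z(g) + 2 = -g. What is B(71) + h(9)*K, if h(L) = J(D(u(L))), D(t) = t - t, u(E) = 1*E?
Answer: 71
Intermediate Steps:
z(g) = -2 - g
u(E) = E
D(t) = 0
K = -2917 (K = (-2 - 1*(-1)) - 54*54 = (-2 + 1) - 2916 = -1 - 2916 = -2917)
h(L) = 0
B(71) + h(9)*K = 71 + 0*(-2917) = 71 + 0 = 71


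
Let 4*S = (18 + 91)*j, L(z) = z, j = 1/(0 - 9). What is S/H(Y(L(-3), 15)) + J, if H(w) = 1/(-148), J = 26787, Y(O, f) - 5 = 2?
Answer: 245116/9 ≈ 27235.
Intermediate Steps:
j = -⅑ (j = 1/(-9) = -⅑ ≈ -0.11111)
Y(O, f) = 7 (Y(O, f) = 5 + 2 = 7)
S = -109/36 (S = ((18 + 91)*(-⅑))/4 = (109*(-⅑))/4 = (¼)*(-109/9) = -109/36 ≈ -3.0278)
H(w) = -1/148
S/H(Y(L(-3), 15)) + J = -109/(36*(-1/148)) + 26787 = -109/36*(-148) + 26787 = 4033/9 + 26787 = 245116/9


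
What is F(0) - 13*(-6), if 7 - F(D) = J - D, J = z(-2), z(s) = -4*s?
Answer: 77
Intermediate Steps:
J = 8 (J = -4*(-2) = 8)
F(D) = -1 + D (F(D) = 7 - (8 - D) = 7 + (-8 + D) = -1 + D)
F(0) - 13*(-6) = (-1 + 0) - 13*(-6) = -1 + 78 = 77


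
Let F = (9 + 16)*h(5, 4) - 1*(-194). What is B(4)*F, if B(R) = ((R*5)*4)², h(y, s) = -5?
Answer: 441600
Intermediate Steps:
B(R) = 400*R² (B(R) = ((5*R)*4)² = (20*R)² = 400*R²)
F = 69 (F = (9 + 16)*(-5) - 1*(-194) = 25*(-5) + 194 = -125 + 194 = 69)
B(4)*F = (400*4²)*69 = (400*16)*69 = 6400*69 = 441600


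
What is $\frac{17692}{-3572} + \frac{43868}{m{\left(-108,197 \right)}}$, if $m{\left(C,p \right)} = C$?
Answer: $- \frac{9912952}{24111} \approx -411.14$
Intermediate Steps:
$\frac{17692}{-3572} + \frac{43868}{m{\left(-108,197 \right)}} = \frac{17692}{-3572} + \frac{43868}{-108} = 17692 \left(- \frac{1}{3572}\right) + 43868 \left(- \frac{1}{108}\right) = - \frac{4423}{893} - \frac{10967}{27} = - \frac{9912952}{24111}$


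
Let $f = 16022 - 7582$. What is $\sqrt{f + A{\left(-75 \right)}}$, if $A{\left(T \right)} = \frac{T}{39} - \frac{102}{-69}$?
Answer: $\frac{\sqrt{754504673}}{299} \approx 91.867$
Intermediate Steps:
$f = 8440$ ($f = 16022 - 7582 = 8440$)
$A{\left(T \right)} = \frac{34}{23} + \frac{T}{39}$ ($A{\left(T \right)} = T \frac{1}{39} - - \frac{34}{23} = \frac{T}{39} + \frac{34}{23} = \frac{34}{23} + \frac{T}{39}$)
$\sqrt{f + A{\left(-75 \right)}} = \sqrt{8440 + \left(\frac{34}{23} + \frac{1}{39} \left(-75\right)\right)} = \sqrt{8440 + \left(\frac{34}{23} - \frac{25}{13}\right)} = \sqrt{8440 - \frac{133}{299}} = \sqrt{\frac{2523427}{299}} = \frac{\sqrt{754504673}}{299}$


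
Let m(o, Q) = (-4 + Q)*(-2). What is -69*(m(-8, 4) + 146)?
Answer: -10074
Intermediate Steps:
m(o, Q) = 8 - 2*Q
-69*(m(-8, 4) + 146) = -69*((8 - 2*4) + 146) = -69*((8 - 8) + 146) = -69*(0 + 146) = -69*146 = -10074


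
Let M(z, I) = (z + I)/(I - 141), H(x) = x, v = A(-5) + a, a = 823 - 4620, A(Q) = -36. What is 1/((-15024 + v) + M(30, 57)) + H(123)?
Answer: 64947047/528025 ≈ 123.00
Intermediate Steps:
a = -3797
v = -3833 (v = -36 - 3797 = -3833)
M(z, I) = (I + z)/(-141 + I)
1/((-15024 + v) + M(30, 57)) + H(123) = 1/((-15024 - 3833) + (57 + 30)/(-141 + 57)) + 123 = 1/(-18857 + 87/(-84)) + 123 = 1/(-18857 - 1/84*87) + 123 = 1/(-18857 - 29/28) + 123 = 1/(-528025/28) + 123 = -28/528025 + 123 = 64947047/528025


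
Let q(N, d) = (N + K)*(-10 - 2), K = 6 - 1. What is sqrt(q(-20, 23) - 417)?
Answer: I*sqrt(237) ≈ 15.395*I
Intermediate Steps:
K = 5
q(N, d) = -60 - 12*N (q(N, d) = (N + 5)*(-10 - 2) = (5 + N)*(-12) = -60 - 12*N)
sqrt(q(-20, 23) - 417) = sqrt((-60 - 12*(-20)) - 417) = sqrt((-60 + 240) - 417) = sqrt(180 - 417) = sqrt(-237) = I*sqrt(237)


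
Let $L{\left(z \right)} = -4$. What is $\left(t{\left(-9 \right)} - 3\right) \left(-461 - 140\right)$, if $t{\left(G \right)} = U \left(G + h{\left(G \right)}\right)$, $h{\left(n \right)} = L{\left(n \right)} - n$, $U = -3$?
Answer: $-5409$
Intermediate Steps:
$h{\left(n \right)} = -4 - n$
$t{\left(G \right)} = 12$ ($t{\left(G \right)} = - 3 \left(G - \left(4 + G\right)\right) = \left(-3\right) \left(-4\right) = 12$)
$\left(t{\left(-9 \right)} - 3\right) \left(-461 - 140\right) = \left(12 - 3\right) \left(-461 - 140\right) = 9 \left(-601\right) = -5409$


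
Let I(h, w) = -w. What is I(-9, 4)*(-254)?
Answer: 1016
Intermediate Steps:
I(-9, 4)*(-254) = -1*4*(-254) = -4*(-254) = 1016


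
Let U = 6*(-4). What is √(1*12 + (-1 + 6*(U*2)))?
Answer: I*√277 ≈ 16.643*I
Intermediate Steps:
U = -24
√(1*12 + (-1 + 6*(U*2))) = √(1*12 + (-1 + 6*(-24*2))) = √(12 + (-1 + 6*(-48))) = √(12 + (-1 - 288)) = √(12 - 289) = √(-277) = I*√277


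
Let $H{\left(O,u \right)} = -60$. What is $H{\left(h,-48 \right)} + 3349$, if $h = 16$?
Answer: $3289$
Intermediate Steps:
$H{\left(h,-48 \right)} + 3349 = -60 + 3349 = 3289$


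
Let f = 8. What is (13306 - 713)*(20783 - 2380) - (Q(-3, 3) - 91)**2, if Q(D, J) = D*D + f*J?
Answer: 231745615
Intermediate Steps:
Q(D, J) = D**2 + 8*J (Q(D, J) = D*D + 8*J = D**2 + 8*J)
(13306 - 713)*(20783 - 2380) - (Q(-3, 3) - 91)**2 = (13306 - 713)*(20783 - 2380) - (((-3)**2 + 8*3) - 91)**2 = 12593*18403 - ((9 + 24) - 91)**2 = 231748979 - (33 - 91)**2 = 231748979 - 1*(-58)**2 = 231748979 - 1*3364 = 231748979 - 3364 = 231745615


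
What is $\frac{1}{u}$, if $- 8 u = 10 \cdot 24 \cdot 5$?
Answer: $- \frac{1}{150} \approx -0.0066667$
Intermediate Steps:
$u = -150$ ($u = - \frac{10 \cdot 24 \cdot 5}{8} = - \frac{240 \cdot 5}{8} = \left(- \frac{1}{8}\right) 1200 = -150$)
$\frac{1}{u} = \frac{1}{-150} = - \frac{1}{150}$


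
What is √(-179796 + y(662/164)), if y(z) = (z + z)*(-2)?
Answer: I*√302264218/41 ≈ 424.04*I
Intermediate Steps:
y(z) = -4*z (y(z) = (2*z)*(-2) = -4*z)
√(-179796 + y(662/164)) = √(-179796 - 2648/164) = √(-179796 - 4*331/82) = √(-179796 - 662/41) = √(-7372298/41) = I*√302264218/41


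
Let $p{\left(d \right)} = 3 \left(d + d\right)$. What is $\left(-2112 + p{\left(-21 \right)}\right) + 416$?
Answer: $-1822$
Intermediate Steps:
$p{\left(d \right)} = 6 d$ ($p{\left(d \right)} = 3 \cdot 2 d = 6 d$)
$\left(-2112 + p{\left(-21 \right)}\right) + 416 = \left(-2112 + 6 \left(-21\right)\right) + 416 = \left(-2112 - 126\right) + 416 = -2238 + 416 = -1822$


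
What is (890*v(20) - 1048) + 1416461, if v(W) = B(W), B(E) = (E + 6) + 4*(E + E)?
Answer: 1580953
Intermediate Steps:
B(E) = 6 + 9*E (B(E) = (6 + E) + 4*(2*E) = (6 + E) + 8*E = 6 + 9*E)
v(W) = 6 + 9*W
(890*v(20) - 1048) + 1416461 = (890*(6 + 9*20) - 1048) + 1416461 = (890*(6 + 180) - 1048) + 1416461 = (890*186 - 1048) + 1416461 = (165540 - 1048) + 1416461 = 164492 + 1416461 = 1580953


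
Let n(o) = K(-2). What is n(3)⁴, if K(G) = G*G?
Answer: 256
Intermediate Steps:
K(G) = G²
n(o) = 4 (n(o) = (-2)² = 4)
n(3)⁴ = 4⁴ = 256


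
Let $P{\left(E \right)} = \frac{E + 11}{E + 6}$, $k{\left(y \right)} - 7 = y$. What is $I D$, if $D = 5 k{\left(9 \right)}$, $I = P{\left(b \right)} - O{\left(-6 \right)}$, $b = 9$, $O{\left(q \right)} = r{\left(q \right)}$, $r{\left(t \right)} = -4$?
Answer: $\frac{1280}{3} \approx 426.67$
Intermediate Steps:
$O{\left(q \right)} = -4$
$k{\left(y \right)} = 7 + y$
$P{\left(E \right)} = \frac{11 + E}{6 + E}$
$I = \frac{16}{3}$ ($I = \frac{11 + 9}{6 + 9} - -4 = \frac{1}{15} \cdot 20 + 4 = \frac{4}{3} + 4 = \frac{16}{3} \approx 5.3333$)
$D = 80$ ($D = 5 \left(7 + 9\right) = 5 \cdot 16 = 80$)
$I D = \frac{16}{3} \cdot 80 = \frac{1280}{3}$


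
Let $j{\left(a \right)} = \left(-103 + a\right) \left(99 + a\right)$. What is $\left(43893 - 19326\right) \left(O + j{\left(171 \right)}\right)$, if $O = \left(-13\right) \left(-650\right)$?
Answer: $658641270$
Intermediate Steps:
$O = 8450$
$\left(43893 - 19326\right) \left(O + j{\left(171 \right)}\right) = \left(43893 - 19326\right) \left(8450 - \left(10881 - 29241\right)\right) = 24567 \left(8450 - -18360\right) = 24567 \left(8450 + 18360\right) = 24567 \cdot 26810 = 658641270$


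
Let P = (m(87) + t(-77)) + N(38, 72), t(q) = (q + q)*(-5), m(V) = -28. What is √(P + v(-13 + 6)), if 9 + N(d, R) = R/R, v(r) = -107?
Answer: √627 ≈ 25.040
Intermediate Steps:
N(d, R) = -8 (N(d, R) = -9 + R/R = -9 + 1 = -8)
t(q) = -10*q (t(q) = (2*q)*(-5) = -10*q)
P = 734 (P = (-28 - 10*(-77)) - 8 = (-28 + 770) - 8 = 742 - 8 = 734)
√(P + v(-13 + 6)) = √(734 - 107) = √627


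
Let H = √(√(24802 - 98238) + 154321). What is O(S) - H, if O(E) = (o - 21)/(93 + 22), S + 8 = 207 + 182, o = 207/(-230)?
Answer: -219/1150 - √(154321 + 2*I*√18359) ≈ -393.03 - 0.34491*I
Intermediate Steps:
o = -9/10 (o = 207*(-1/230) = -9/10 ≈ -0.90000)
H = √(154321 + 2*I*√18359) (H = √(√(-73436) + 154321) = √(2*I*√18359 + 154321) = √(154321 + 2*I*√18359) ≈ 392.84 + 0.345*I)
S = 381 (S = -8 + (207 + 182) = -8 + 389 = 381)
O(E) = -219/1150 (O(E) = (-9/10 - 21)/(93 + 22) = -219/10/115 = -219/10*1/115 = -219/1150)
O(S) - H = -219/1150 - √(154321 + 2*I*√18359)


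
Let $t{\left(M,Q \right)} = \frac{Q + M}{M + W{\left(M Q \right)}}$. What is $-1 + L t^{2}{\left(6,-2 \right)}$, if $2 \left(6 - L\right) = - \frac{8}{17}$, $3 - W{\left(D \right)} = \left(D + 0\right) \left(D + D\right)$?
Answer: $- \frac{1321601}{1323297} \approx -0.99872$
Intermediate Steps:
$W{\left(D \right)} = 3 - 2 D^{2}$ ($W{\left(D \right)} = 3 - \left(D + 0\right) \left(D + D\right) = 3 - D 2 D = 3 - 2 D^{2}$)
$t{\left(M,Q \right)} = \frac{M + Q}{3 + M - 2 M^{2} Q^{2}}$ ($t{\left(M,Q \right)} = \frac{Q + M}{M - \left(-3 + 2 \left(M Q\right)^{2}\right)} = \frac{M + Q}{M - \left(-3 + 2 M^{2} Q^{2}\right)} = \frac{M + Q}{3 + M - 2 M^{2} Q^{2}}$)
$L = \frac{106}{17}$ ($L = 6 - \frac{\left(-8\right) \frac{1}{17}}{2} = 6 - - \frac{4}{17} = 6 + \frac{4}{17} = \frac{106}{17} \approx 6.2353$)
$-1 + L t^{2}{\left(6,-2 \right)} = -1 + \frac{106 \left(\frac{6 - 2}{3 + 6 - 2 \cdot 6^{2} \left(-2\right)^{2}}\right)^{2}}{17} = -1 + \frac{106 \left(\frac{1}{3 + 6 - 72 \cdot 4} \cdot 4\right)^{2}}{17} = -1 + \frac{106 \left(\frac{1}{3 + 6 - 288} \cdot 4\right)^{2}}{17} = -1 + \frac{106 \left(\frac{1}{-279} \cdot 4\right)^{2}}{17} = -1 + \frac{106 \left(\left(- \frac{1}{279}\right) 4\right)^{2}}{17} = -1 + \frac{106 \left(- \frac{4}{279}\right)^{2}}{17} = -1 + \frac{106}{17} \cdot \frac{16}{77841} = -1 + \frac{1696}{1323297} = - \frac{1321601}{1323297}$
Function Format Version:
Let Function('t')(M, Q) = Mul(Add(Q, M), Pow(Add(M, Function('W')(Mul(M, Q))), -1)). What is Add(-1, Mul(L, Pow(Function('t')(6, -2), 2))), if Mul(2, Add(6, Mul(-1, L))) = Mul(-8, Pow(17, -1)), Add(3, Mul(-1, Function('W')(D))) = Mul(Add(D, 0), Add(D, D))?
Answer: Rational(-1321601, 1323297) ≈ -0.99872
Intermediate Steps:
Function('W')(D) = Add(3, Mul(-2, Pow(D, 2))) (Function('W')(D) = Add(3, Mul(-1, Mul(Add(D, 0), Add(D, D)))) = Add(3, Mul(-1, Mul(D, Mul(2, D)))) = Add(3, Mul(-1, Mul(2, Pow(D, 2)))) = Add(3, Mul(-2, Pow(D, 2))))
Function('t')(M, Q) = Mul(Pow(Add(3, M, Mul(-2, Pow(M, 2), Pow(Q, 2))), -1), Add(M, Q)) (Function('t')(M, Q) = Mul(Add(Q, M), Pow(Add(M, Add(3, Mul(-2, Pow(Mul(M, Q), 2)))), -1)) = Mul(Add(M, Q), Pow(Add(M, Add(3, Mul(-2, Mul(Pow(M, 2), Pow(Q, 2))))), -1)) = Mul(Add(M, Q), Pow(Add(M, Add(3, Mul(-2, Pow(M, 2), Pow(Q, 2)))), -1)) = Mul(Add(M, Q), Pow(Add(3, M, Mul(-2, Pow(M, 2), Pow(Q, 2))), -1)) = Mul(Pow(Add(3, M, Mul(-2, Pow(M, 2), Pow(Q, 2))), -1), Add(M, Q)))
L = Rational(106, 17) (L = Add(6, Mul(Rational(-1, 2), Mul(-8, Pow(17, -1)))) = Add(6, Mul(Rational(-1, 2), Mul(-8, Rational(1, 17)))) = Add(6, Mul(Rational(-1, 2), Rational(-8, 17))) = Add(6, Rational(4, 17)) = Rational(106, 17) ≈ 6.2353)
Add(-1, Mul(L, Pow(Function('t')(6, -2), 2))) = Add(-1, Mul(Rational(106, 17), Pow(Mul(Pow(Add(3, 6, Mul(-2, Pow(6, 2), Pow(-2, 2))), -1), Add(6, -2)), 2))) = Add(-1, Mul(Rational(106, 17), Pow(Mul(Pow(Add(3, 6, Mul(-2, 36, 4)), -1), 4), 2))) = Add(-1, Mul(Rational(106, 17), Pow(Mul(Pow(Add(3, 6, -288), -1), 4), 2))) = Add(-1, Mul(Rational(106, 17), Pow(Mul(Pow(-279, -1), 4), 2))) = Add(-1, Mul(Rational(106, 17), Pow(Mul(Rational(-1, 279), 4), 2))) = Add(-1, Mul(Rational(106, 17), Pow(Rational(-4, 279), 2))) = Add(-1, Mul(Rational(106, 17), Rational(16, 77841))) = Add(-1, Rational(1696, 1323297)) = Rational(-1321601, 1323297)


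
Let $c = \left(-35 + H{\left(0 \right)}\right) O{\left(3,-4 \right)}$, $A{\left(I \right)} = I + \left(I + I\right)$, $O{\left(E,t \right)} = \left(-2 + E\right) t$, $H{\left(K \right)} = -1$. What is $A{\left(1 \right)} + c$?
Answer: $147$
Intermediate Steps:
$O{\left(E,t \right)} = t \left(-2 + E\right)$
$A{\left(I \right)} = 3 I$ ($A{\left(I \right)} = I + 2 I = 3 I$)
$c = 144$ ($c = \left(-35 - 1\right) \left(- 4 \left(-2 + 3\right)\right) = - 36 \left(\left(-4\right) 1\right) = \left(-36\right) \left(-4\right) = 144$)
$A{\left(1 \right)} + c = 3 \cdot 1 + 144 = 3 + 144 = 147$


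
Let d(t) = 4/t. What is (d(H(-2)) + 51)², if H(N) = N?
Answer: 2401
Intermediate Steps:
(d(H(-2)) + 51)² = (4/(-2) + 51)² = (4*(-½) + 51)² = (-2 + 51)² = 49² = 2401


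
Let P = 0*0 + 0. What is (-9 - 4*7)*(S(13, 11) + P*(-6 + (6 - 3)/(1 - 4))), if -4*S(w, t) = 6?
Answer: 111/2 ≈ 55.500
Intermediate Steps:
S(w, t) = -3/2 (S(w, t) = -¼*6 = -3/2)
P = 0 (P = 0 + 0 = 0)
(-9 - 4*7)*(S(13, 11) + P*(-6 + (6 - 3)/(1 - 4))) = (-9 - 4*7)*(-3/2 + 0*(-6 + (6 - 3)/(1 - 4))) = (-9 - 28)*(-3/2 + 0*(-6 + 3/(-3))) = -37*(-3/2 + 0*(-6 + 3*(-⅓))) = -37*(-3/2 + 0*(-6 - 1)) = -37*(-3/2 + 0*(-7)) = -37*(-3/2 + 0) = -37*(-3/2) = 111/2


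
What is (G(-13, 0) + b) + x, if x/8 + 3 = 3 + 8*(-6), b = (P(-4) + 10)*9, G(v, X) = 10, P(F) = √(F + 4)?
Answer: -284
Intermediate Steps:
P(F) = √(4 + F)
b = 90 (b = (√(4 - 4) + 10)*9 = (√0 + 10)*9 = (0 + 10)*9 = 10*9 = 90)
x = -384 (x = -24 + 8*(3 + 8*(-6)) = -24 + 8*(3 - 48) = -24 + 8*(-45) = -24 - 360 = -384)
(G(-13, 0) + b) + x = (10 + 90) - 384 = 100 - 384 = -284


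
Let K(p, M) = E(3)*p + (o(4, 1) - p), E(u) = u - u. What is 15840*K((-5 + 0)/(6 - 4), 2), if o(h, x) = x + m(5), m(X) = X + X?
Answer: 213840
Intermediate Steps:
m(X) = 2*X
E(u) = 0
o(h, x) = 10 + x (o(h, x) = x + 2*5 = x + 10 = 10 + x)
K(p, M) = 11 - p (K(p, M) = 0*p + ((10 + 1) - p) = 0 + (11 - p) = 11 - p)
15840*K((-5 + 0)/(6 - 4), 2) = 15840*(11 - (-5 + 0)/(6 - 4)) = 15840*(11 - (-5)/2) = 15840*(11 - 1*(-5/2)) = 15840*(11 + 5/2) = 15840*(27/2) = 213840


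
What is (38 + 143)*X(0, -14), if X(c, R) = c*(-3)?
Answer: 0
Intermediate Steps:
X(c, R) = -3*c
(38 + 143)*X(0, -14) = (38 + 143)*(-3*0) = 181*0 = 0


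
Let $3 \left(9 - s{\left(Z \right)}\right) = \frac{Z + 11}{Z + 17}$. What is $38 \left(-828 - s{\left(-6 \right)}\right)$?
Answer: $- \frac{1049408}{33} \approx -31800.0$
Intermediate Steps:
$s{\left(Z \right)} = 9 - \frac{11 + Z}{3 \left(17 + Z\right)}$ ($s{\left(Z \right)} = 9 - \frac{\left(Z + 11\right) \frac{1}{Z + 17}}{3} = 9 - \frac{\left(11 + Z\right) \frac{1}{17 + Z}}{3} = 9 - \frac{\frac{1}{17 + Z} \left(11 + Z\right)}{3} = 9 - \frac{11 + Z}{3 \left(17 + Z\right)}$)
$38 \left(-828 - s{\left(-6 \right)}\right) = 38 \left(-828 - \frac{2 \left(224 + 13 \left(-6\right)\right)}{3 \left(17 - 6\right)}\right) = 38 \left(-828 - \frac{2 \left(224 - 78\right)}{3 \cdot 11}\right) = 38 \left(-828 - \frac{2}{3} \cdot \frac{1}{11} \cdot 146\right) = 38 \left(-828 - \frac{292}{33}\right) = 38 \left(- \frac{27616}{33}\right) = - \frac{1049408}{33}$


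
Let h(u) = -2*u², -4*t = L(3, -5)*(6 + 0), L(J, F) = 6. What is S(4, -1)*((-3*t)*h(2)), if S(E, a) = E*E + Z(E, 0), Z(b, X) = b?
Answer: -4320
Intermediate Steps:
t = -9 (t = -3*(6 + 0)/2 = -3*6/2 = -¼*36 = -9)
S(E, a) = E + E² (S(E, a) = E*E + E = E² + E = E + E²)
S(4, -1)*((-3*t)*h(2)) = (4*(1 + 4))*((-3*(-9))*(-2*2²)) = (4*5)*(27*(-2*4)) = 20*(27*(-8)) = 20*(-216) = -4320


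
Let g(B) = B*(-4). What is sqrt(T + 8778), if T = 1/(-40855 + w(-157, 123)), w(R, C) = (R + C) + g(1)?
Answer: sqrt(14678900286429)/40893 ≈ 93.691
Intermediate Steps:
g(B) = -4*B
w(R, C) = -4 + C + R (w(R, C) = (R + C) - 4*1 = (C + R) - 4 = -4 + C + R)
T = -1/40893 (T = 1/(-40855 + (-4 + 123 - 157)) = 1/(-40855 - 38) = 1/(-40893) = -1/40893 ≈ -2.4454e-5)
sqrt(T + 8778) = sqrt(-1/40893 + 8778) = sqrt(358958753/40893) = sqrt(14678900286429)/40893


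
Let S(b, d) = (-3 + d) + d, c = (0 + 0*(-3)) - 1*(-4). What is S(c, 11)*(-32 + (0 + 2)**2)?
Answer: -532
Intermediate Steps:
c = 4 (c = (0 + 0) + 4 = 0 + 4 = 4)
S(b, d) = -3 + 2*d
S(c, 11)*(-32 + (0 + 2)**2) = (-3 + 2*11)*(-32 + (0 + 2)**2) = (-3 + 22)*(-32 + 2**2) = 19*(-32 + 4) = 19*(-28) = -532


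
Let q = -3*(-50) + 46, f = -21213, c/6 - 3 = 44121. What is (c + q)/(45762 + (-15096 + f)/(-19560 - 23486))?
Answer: 11404607240/1969907361 ≈ 5.7894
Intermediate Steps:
c = 264744 (c = 18 + 6*44121 = 18 + 264726 = 264744)
q = 196 (q = 150 + 46 = 196)
(c + q)/(45762 + (-15096 + f)/(-19560 - 23486)) = (264744 + 196)/(45762 + (-15096 - 21213)/(-19560 - 23486)) = 264940/(45762 - 36309/(-43046)) = 264940/(45762 - 36309*(-1/43046)) = 264940/(45762 + 36309/43046) = 264940/(1969907361/43046) = 264940*(43046/1969907361) = 11404607240/1969907361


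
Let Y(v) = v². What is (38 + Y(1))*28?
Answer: 1092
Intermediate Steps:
(38 + Y(1))*28 = (38 + 1²)*28 = (38 + 1)*28 = 39*28 = 1092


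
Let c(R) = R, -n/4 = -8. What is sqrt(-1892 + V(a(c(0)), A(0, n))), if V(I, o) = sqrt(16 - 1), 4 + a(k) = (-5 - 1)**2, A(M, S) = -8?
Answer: sqrt(-1892 + sqrt(15)) ≈ 43.453*I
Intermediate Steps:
n = 32 (n = -4*(-8) = 32)
a(k) = 32 (a(k) = -4 + (-5 - 1)**2 = -4 + (-6)**2 = -4 + 36 = 32)
V(I, o) = sqrt(15)
sqrt(-1892 + V(a(c(0)), A(0, n))) = sqrt(-1892 + sqrt(15))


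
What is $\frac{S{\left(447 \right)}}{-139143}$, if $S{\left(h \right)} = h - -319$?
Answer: $- \frac{766}{139143} \approx -0.0055051$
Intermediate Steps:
$S{\left(h \right)} = 319 + h$ ($S{\left(h \right)} = h + 319 = 319 + h$)
$\frac{S{\left(447 \right)}}{-139143} = \frac{319 + 447}{-139143} = 766 \left(- \frac{1}{139143}\right) = - \frac{766}{139143}$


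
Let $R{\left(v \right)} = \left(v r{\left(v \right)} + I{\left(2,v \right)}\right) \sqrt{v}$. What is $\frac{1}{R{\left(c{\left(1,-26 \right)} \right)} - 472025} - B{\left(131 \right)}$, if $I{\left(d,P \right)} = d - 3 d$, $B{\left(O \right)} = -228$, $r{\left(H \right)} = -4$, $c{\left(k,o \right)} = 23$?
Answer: $\frac{50800084141771}{222807388657} + \frac{96 \sqrt{23}}{222807388657} \approx 228.0$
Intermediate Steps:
$I{\left(d,P \right)} = - 2 d$
$R{\left(v \right)} = \sqrt{v} \left(-4 - 4 v\right)$ ($R{\left(v \right)} = \left(v \left(-4\right) - 4\right) \sqrt{v} = \left(- 4 v - 4\right) \sqrt{v} = \left(-4 - 4 v\right) \sqrt{v} = \sqrt{v} \left(-4 - 4 v\right)$)
$\frac{1}{R{\left(c{\left(1,-26 \right)} \right)} - 472025} - B{\left(131 \right)} = \frac{1}{4 \sqrt{23} \left(-1 - 23\right) - 472025} - -228 = \frac{1}{4 \sqrt{23} \left(-1 - 23\right) - 472025} + 228 = \frac{1}{4 \sqrt{23} \left(-24\right) - 472025} + 228 = \frac{1}{- 96 \sqrt{23} - 472025} + 228 = \frac{1}{-472025 - 96 \sqrt{23}} + 228 = 228 + \frac{1}{-472025 - 96 \sqrt{23}}$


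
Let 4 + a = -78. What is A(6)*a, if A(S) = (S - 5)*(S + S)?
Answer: -984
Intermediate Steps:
A(S) = 2*S*(-5 + S) (A(S) = (-5 + S)*(2*S) = 2*S*(-5 + S))
a = -82 (a = -4 - 78 = -82)
A(6)*a = (2*6*(-5 + 6))*(-82) = (2*6*1)*(-82) = 12*(-82) = -984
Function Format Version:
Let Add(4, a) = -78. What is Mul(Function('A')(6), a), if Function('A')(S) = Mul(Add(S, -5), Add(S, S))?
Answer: -984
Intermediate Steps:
Function('A')(S) = Mul(2, S, Add(-5, S)) (Function('A')(S) = Mul(Add(-5, S), Mul(2, S)) = Mul(2, S, Add(-5, S)))
a = -82 (a = Add(-4, -78) = -82)
Mul(Function('A')(6), a) = Mul(Mul(2, 6, Add(-5, 6)), -82) = Mul(Mul(2, 6, 1), -82) = Mul(12, -82) = -984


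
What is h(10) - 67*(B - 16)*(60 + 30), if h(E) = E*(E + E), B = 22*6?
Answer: -699280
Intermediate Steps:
B = 132
h(E) = 2*E² (h(E) = E*(2*E) = 2*E²)
h(10) - 67*(B - 16)*(60 + 30) = 2*10² - 67*(132 - 16)*(60 + 30) = 2*100 - 7772*90 = 200 - 67*10440 = 200 - 699480 = -699280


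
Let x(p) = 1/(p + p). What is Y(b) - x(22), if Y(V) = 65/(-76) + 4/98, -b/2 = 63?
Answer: -17147/20482 ≈ -0.83717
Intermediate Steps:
x(p) = 1/(2*p)
b = -126 (b = -2*63 = -126)
Y(V) = -3033/3724 (Y(V) = 65*(-1/76) + 4*(1/98) = -65/76 + 2/49 = -3033/3724)
Y(b) - x(22) = -3033/3724 - 1/(2*22) = -3033/3724 - 1*1/44 = -3033/3724 - 1/44 = -17147/20482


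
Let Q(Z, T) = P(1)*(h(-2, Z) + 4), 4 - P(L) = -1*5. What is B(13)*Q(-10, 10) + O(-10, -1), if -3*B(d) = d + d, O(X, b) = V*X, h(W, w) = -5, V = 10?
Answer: -22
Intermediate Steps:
P(L) = 9 (P(L) = 4 - (-1)*5 = 4 - 1*(-5) = 4 + 5 = 9)
O(X, b) = 10*X
Q(Z, T) = -9 (Q(Z, T) = 9*(-5 + 4) = 9*(-1) = -9)
B(d) = -2*d/3 (B(d) = -(d + d)/3 = -2*d/3)
B(13)*Q(-10, 10) + O(-10, -1) = -⅔*13*(-9) + 10*(-10) = -26/3*(-9) - 100 = 78 - 100 = -22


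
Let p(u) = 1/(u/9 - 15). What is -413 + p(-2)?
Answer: -56590/137 ≈ -413.07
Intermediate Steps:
p(u) = 1/(-15 + u/9) (p(u) = 1/(u*(1/9) - 15) = 1/(u/9 - 15) = 1/(-15 + u/9))
-413 + p(-2) = -413 + 9/(-135 - 2) = -413 + 9/(-137) = -413 + 9*(-1/137) = -413 - 9/137 = -56590/137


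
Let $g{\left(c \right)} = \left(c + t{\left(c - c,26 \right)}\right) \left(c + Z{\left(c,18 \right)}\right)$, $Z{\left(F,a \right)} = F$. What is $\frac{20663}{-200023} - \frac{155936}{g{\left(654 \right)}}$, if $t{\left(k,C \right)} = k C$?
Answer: $- \frac{6108322243}{21388259367} \approx -0.28559$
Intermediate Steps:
$t{\left(k,C \right)} = C k$
$g{\left(c \right)} = 2 c^{2}$ ($g{\left(c \right)} = \left(c + 26 \left(c - c\right)\right) \left(c + c\right) = \left(c + 26 \cdot 0\right) 2 c = \left(c + 0\right) 2 c = c 2 c = 2 c^{2}$)
$\frac{20663}{-200023} - \frac{155936}{g{\left(654 \right)}} = \frac{20663}{-200023} - \frac{155936}{2 \cdot 654^{2}} = 20663 \left(- \frac{1}{200023}\right) - \frac{155936}{2 \cdot 427716} = - \frac{20663}{200023} - \frac{155936}{855432} = - \frac{20663}{200023} - \frac{19492}{106929} = - \frac{6108322243}{21388259367}$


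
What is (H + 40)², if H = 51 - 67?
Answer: 576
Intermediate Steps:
H = -16
(H + 40)² = (-16 + 40)² = 24² = 576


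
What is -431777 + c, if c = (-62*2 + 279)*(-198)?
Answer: -462467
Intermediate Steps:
c = -30690 (c = (-124 + 279)*(-198) = 155*(-198) = -30690)
-431777 + c = -431777 - 30690 = -462467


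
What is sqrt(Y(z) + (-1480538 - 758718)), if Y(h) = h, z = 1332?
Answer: 2*I*sqrt(559481) ≈ 1496.0*I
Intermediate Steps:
sqrt(Y(z) + (-1480538 - 758718)) = sqrt(1332 + (-1480538 - 758718)) = sqrt(1332 - 2239256) = sqrt(-2237924) = 2*I*sqrt(559481)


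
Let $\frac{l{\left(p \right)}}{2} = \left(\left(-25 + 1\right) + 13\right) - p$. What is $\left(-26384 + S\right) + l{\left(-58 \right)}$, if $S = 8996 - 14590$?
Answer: $-31884$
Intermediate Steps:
$S = -5594$
$l{\left(p \right)} = -22 - 2 p$ ($l{\left(p \right)} = 2 \left(\left(\left(-25 + 1\right) + 13\right) - p\right) = 2 \left(\left(-24 + 13\right) - p\right) = 2 \left(-11 - p\right) = -22 - 2 p$)
$\left(-26384 + S\right) + l{\left(-58 \right)} = \left(-26384 - 5594\right) - -94 = -31978 + \left(-22 + 116\right) = -31978 + 94 = -31884$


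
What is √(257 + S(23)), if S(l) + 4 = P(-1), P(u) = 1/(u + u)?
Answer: √1010/2 ≈ 15.890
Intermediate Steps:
P(u) = 1/(2*u)
S(l) = -9/2 (S(l) = -4 + (½)/(-1) = -4 + (½)*(-1) = -4 - ½ = -9/2)
√(257 + S(23)) = √(257 - 9/2) = √(505/2) = √1010/2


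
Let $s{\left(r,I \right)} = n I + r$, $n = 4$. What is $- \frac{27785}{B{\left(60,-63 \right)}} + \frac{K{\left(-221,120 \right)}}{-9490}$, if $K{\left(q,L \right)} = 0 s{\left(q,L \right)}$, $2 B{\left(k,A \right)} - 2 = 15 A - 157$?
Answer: $\frac{5557}{110} \approx 50.518$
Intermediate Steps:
$s{\left(r,I \right)} = r + 4 I$ ($s{\left(r,I \right)} = 4 I + r = r + 4 I$)
$B{\left(k,A \right)} = - \frac{155}{2} + \frac{15 A}{2}$ ($B{\left(k,A \right)} = 1 + \frac{15 A - 157}{2} = 1 + \frac{-157 + 15 A}{2} = 1 + \left(- \frac{157}{2} + \frac{15 A}{2}\right) = - \frac{155}{2} + \frac{15 A}{2}$)
$K{\left(q,L \right)} = 0$ ($K{\left(q,L \right)} = 0 \left(q + 4 L\right) = 0$)
$- \frac{27785}{B{\left(60,-63 \right)}} + \frac{K{\left(-221,120 \right)}}{-9490} = - \frac{27785}{- \frac{155}{2} + \frac{15}{2} \left(-63\right)} + \frac{0}{-9490} = - \frac{27785}{- \frac{155}{2} - \frac{945}{2}} + 0 \left(- \frac{1}{9490}\right) = - \frac{27785}{-550} + 0 = \left(-27785\right) \left(- \frac{1}{550}\right) + 0 = \frac{5557}{110} + 0 = \frac{5557}{110}$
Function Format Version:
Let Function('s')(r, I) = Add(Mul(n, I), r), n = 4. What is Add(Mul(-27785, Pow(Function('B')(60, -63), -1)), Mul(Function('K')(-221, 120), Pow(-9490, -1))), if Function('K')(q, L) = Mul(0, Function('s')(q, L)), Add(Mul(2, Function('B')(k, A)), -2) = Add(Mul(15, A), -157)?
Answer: Rational(5557, 110) ≈ 50.518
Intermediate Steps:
Function('s')(r, I) = Add(r, Mul(4, I)) (Function('s')(r, I) = Add(Mul(4, I), r) = Add(r, Mul(4, I)))
Function('B')(k, A) = Add(Rational(-155, 2), Mul(Rational(15, 2), A)) (Function('B')(k, A) = Add(1, Mul(Rational(1, 2), Add(Mul(15, A), -157))) = Add(1, Mul(Rational(1, 2), Add(-157, Mul(15, A)))) = Add(1, Add(Rational(-157, 2), Mul(Rational(15, 2), A))) = Add(Rational(-155, 2), Mul(Rational(15, 2), A)))
Function('K')(q, L) = 0 (Function('K')(q, L) = Mul(0, Add(q, Mul(4, L))) = 0)
Add(Mul(-27785, Pow(Function('B')(60, -63), -1)), Mul(Function('K')(-221, 120), Pow(-9490, -1))) = Add(Mul(-27785, Pow(Add(Rational(-155, 2), Mul(Rational(15, 2), -63)), -1)), Mul(0, Pow(-9490, -1))) = Add(Mul(-27785, Pow(Add(Rational(-155, 2), Rational(-945, 2)), -1)), Mul(0, Rational(-1, 9490))) = Add(Mul(-27785, Pow(-550, -1)), 0) = Add(Mul(-27785, Rational(-1, 550)), 0) = Add(Rational(5557, 110), 0) = Rational(5557, 110)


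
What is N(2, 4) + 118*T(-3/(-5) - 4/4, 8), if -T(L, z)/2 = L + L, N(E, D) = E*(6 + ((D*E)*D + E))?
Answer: 1344/5 ≈ 268.80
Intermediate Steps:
N(E, D) = E*(6 + E + E*D²) (N(E, D) = E*(6 + (E*D² + E)) = E*(6 + (E + E*D²)) = E*(6 + E + E*D²))
T(L, z) = -4*L (T(L, z) = -2*(L + L) = -4*L)
N(2, 4) + 118*T(-3/(-5) - 4/4, 8) = 2*(6 + 2 + 2*4²) + 118*(-4*(-3/(-5) - 4/4)) = 2*(6 + 2 + 2*16) + 118*(-4*(-3*(-⅕) - 4*¼)) = 2*(6 + 2 + 32) + 118*(-4*(⅗ - 1)) = 2*40 + 118*(-4*(-⅖)) = 80 + 118*(8/5) = 80 + 944/5 = 1344/5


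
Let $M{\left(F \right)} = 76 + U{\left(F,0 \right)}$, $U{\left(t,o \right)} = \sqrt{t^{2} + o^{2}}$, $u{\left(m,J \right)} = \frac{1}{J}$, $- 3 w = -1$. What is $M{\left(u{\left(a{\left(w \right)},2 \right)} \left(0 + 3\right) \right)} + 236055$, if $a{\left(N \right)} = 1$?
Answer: $\frac{472265}{2} \approx 2.3613 \cdot 10^{5}$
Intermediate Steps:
$w = \frac{1}{3}$ ($w = \left(- \frac{1}{3}\right) \left(-1\right) = \frac{1}{3} \approx 0.33333$)
$U{\left(t,o \right)} = \sqrt{o^{2} + t^{2}}$
$M{\left(F \right)} = 76 + \sqrt{F^{2}}$ ($M{\left(F \right)} = 76 + \sqrt{0^{2} + F^{2}} = 76 + \sqrt{0 + F^{2}} = 76 + \sqrt{F^{2}}$)
$M{\left(u{\left(a{\left(w \right)},2 \right)} \left(0 + 3\right) \right)} + 236055 = \left(76 + \sqrt{\left(\frac{0 + 3}{2}\right)^{2}}\right) + 236055 = \left(76 + \sqrt{\left(\frac{1}{2} \cdot 3\right)^{2}}\right) + 236055 = \left(76 + \sqrt{\left(\frac{3}{2}\right)^{2}}\right) + 236055 = \left(76 + \sqrt{\frac{9}{4}}\right) + 236055 = \left(76 + \frac{3}{2}\right) + 236055 = \frac{155}{2} + 236055 = \frac{472265}{2}$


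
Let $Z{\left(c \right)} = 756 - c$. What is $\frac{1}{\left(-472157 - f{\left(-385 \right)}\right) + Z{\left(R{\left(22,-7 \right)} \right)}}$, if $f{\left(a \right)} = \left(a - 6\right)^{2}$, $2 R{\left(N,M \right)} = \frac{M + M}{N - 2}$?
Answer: $- \frac{20}{12485633} \approx -1.6018 \cdot 10^{-6}$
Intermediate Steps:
$R{\left(N,M \right)} = \frac{M}{-2 + N}$ ($R{\left(N,M \right)} = \frac{\left(M + M\right) \frac{1}{N - 2}}{2} = \frac{2 M \frac{1}{-2 + N}}{2} = \frac{M}{-2 + N}$)
$f{\left(a \right)} = \left(-6 + a\right)^{2}$
$\frac{1}{\left(-472157 - f{\left(-385 \right)}\right) + Z{\left(R{\left(22,-7 \right)} \right)}} = \frac{1}{\left(-472157 - \left(-6 - 385\right)^{2}\right) + \left(756 - - \frac{7}{-2 + 22}\right)} = \frac{1}{\left(-472157 - \left(-391\right)^{2}\right) + \left(756 - - \frac{7}{20}\right)} = \frac{1}{\left(-472157 - 152881\right) + \left(756 - \left(-7\right) \frac{1}{20}\right)} = \frac{1}{\left(-472157 - 152881\right) + \left(756 - - \frac{7}{20}\right)} = \frac{1}{-625038 + \left(756 + \frac{7}{20}\right)} = \frac{1}{-625038 + \frac{15127}{20}} = \frac{1}{- \frac{12485633}{20}} = - \frac{20}{12485633}$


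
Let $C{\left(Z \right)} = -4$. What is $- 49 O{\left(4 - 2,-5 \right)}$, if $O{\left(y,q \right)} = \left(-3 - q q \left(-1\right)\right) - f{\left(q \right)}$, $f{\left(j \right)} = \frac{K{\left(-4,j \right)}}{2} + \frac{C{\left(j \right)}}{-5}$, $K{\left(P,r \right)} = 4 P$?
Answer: $- \frac{7154}{5} \approx -1430.8$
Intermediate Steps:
$f{\left(j \right)} = - \frac{36}{5}$ ($f{\left(j \right)} = \frac{4 \left(-4\right)}{2} - \frac{4}{-5} = \left(-16\right) \frac{1}{2} - - \frac{4}{5} = -8 + \frac{4}{5} = - \frac{36}{5}$)
$O{\left(y,q \right)} = \frac{21}{5} + q^{2}$ ($O{\left(y,q \right)} = \left(-3 - q q \left(-1\right)\right) - - \frac{36}{5} = \left(-3 - q^{2} \left(-1\right)\right) + \frac{36}{5} = \left(-3 - - q^{2}\right) + \frac{36}{5} = \left(-3 + q^{2}\right) + \frac{36}{5} = \frac{21}{5} + q^{2}$)
$- 49 O{\left(4 - 2,-5 \right)} = - 49 \left(\frac{21}{5} + \left(-5\right)^{2}\right) = - 49 \left(\frac{21}{5} + 25\right) = \left(-49\right) \frac{146}{5} = - \frac{7154}{5}$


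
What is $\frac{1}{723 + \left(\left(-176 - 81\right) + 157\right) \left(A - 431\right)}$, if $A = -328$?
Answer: $\frac{1}{76623} \approx 1.3051 \cdot 10^{-5}$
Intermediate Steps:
$\frac{1}{723 + \left(\left(-176 - 81\right) + 157\right) \left(A - 431\right)} = \frac{1}{723 + \left(\left(-176 - 81\right) + 157\right) \left(-328 - 431\right)} = \frac{1}{723 + \left(-257 + 157\right) \left(-759\right)} = \frac{1}{723 - -75900} = \frac{1}{723 + 75900} = \frac{1}{76623}$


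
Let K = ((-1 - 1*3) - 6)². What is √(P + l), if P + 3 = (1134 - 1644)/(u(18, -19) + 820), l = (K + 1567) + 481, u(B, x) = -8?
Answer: 3*√39274410/406 ≈ 46.307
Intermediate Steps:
K = 100 (K = ((-1 - 3) - 6)² = (-4 - 6)² = (-10)² = 100)
l = 2148 (l = (100 + 1567) + 481 = 1667 + 481 = 2148)
P = -1473/406 (P = -3 + (1134 - 1644)/(-8 + 820) = -3 - 510/812 = -3 - 510*1/812 = -3 - 255/406 = -1473/406 ≈ -3.6281)
√(P + l) = √(-1473/406 + 2148) = √(870615/406) = 3*√39274410/406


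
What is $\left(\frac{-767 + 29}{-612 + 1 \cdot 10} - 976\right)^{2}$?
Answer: $\frac{86087667649}{90601} \approx 9.5018 \cdot 10^{5}$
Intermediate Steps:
$\left(\frac{-767 + 29}{-612 + 1 \cdot 10} - 976\right)^{2} = \left(- \frac{738}{-612 + 10} - 976\right)^{2} = \left(- \frac{738}{-602} - 976\right)^{2} = \left(\left(-738\right) \left(- \frac{1}{602}\right) - 976\right)^{2} = \left(\frac{369}{301} - 976\right)^{2} = \left(- \frac{293407}{301}\right)^{2} = \frac{86087667649}{90601}$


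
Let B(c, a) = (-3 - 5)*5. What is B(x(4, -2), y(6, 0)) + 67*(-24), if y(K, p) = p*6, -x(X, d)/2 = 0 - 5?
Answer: -1648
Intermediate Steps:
x(X, d) = 10 (x(X, d) = -2*(0 - 5) = -2*(-5) = 10)
y(K, p) = 6*p
B(c, a) = -40 (B(c, a) = -8*5 = -40)
B(x(4, -2), y(6, 0)) + 67*(-24) = -40 + 67*(-24) = -40 - 1608 = -1648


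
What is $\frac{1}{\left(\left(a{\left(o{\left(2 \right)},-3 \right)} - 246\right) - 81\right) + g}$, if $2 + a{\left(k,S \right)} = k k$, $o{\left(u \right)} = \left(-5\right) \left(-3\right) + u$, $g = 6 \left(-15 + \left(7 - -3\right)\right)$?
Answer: $- \frac{1}{70} \approx -0.014286$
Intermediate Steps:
$g = -30$ ($g = 6 \left(-15 + \left(7 + 3\right)\right) = 6 \left(-15 + 10\right) = 6 \left(-5\right) = -30$)
$o{\left(u \right)} = 15 + u$
$a{\left(k,S \right)} = -2 + k^{2}$ ($a{\left(k,S \right)} = -2 + k k = -2 + k^{2}$)
$\frac{1}{\left(\left(a{\left(o{\left(2 \right)},-3 \right)} - 246\right) - 81\right) + g} = \frac{1}{\left(\left(\left(-2 + \left(15 + 2\right)^{2}\right) - 246\right) - 81\right) - 30} = \frac{1}{\left(\left(\left(-2 + 17^{2}\right) - 246\right) - 81\right) - 30} = \frac{1}{\left(\left(\left(-2 + 289\right) - 246\right) - 81\right) - 30} = \frac{1}{\left(\left(287 - 246\right) - 81\right) - 30} = \frac{1}{\left(41 - 81\right) - 30} = \frac{1}{-40 - 30} = \frac{1}{-70} = - \frac{1}{70}$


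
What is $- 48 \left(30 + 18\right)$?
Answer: $-2304$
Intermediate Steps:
$- 48 \left(30 + 18\right) = \left(-48\right) 48 = -2304$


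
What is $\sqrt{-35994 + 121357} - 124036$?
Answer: $-124036 + \sqrt{85363} \approx -1.2374 \cdot 10^{5}$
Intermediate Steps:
$\sqrt{-35994 + 121357} - 124036 = \sqrt{85363} - 124036 = -124036 + \sqrt{85363}$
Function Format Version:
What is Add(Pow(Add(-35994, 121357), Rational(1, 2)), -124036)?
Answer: Add(-124036, Pow(85363, Rational(1, 2))) ≈ -1.2374e+5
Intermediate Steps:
Add(Pow(Add(-35994, 121357), Rational(1, 2)), -124036) = Add(Pow(85363, Rational(1, 2)), -124036) = Add(-124036, Pow(85363, Rational(1, 2)))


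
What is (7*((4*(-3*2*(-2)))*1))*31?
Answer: 10416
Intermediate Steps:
(7*((4*(-3*2*(-2)))*1))*31 = (7*((4*(-6*(-2)))*1))*31 = (7*((4*12)*1))*31 = (7*(48*1))*31 = (7*48)*31 = 336*31 = 10416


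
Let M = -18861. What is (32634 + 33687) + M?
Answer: 47460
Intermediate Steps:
(32634 + 33687) + M = (32634 + 33687) - 18861 = 66321 - 18861 = 47460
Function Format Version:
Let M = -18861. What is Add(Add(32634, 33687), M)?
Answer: 47460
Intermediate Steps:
Add(Add(32634, 33687), M) = Add(Add(32634, 33687), -18861) = Add(66321, -18861) = 47460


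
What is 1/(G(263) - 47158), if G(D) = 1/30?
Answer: -30/1414739 ≈ -2.1205e-5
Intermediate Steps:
G(D) = 1/30
1/(G(263) - 47158) = 1/(1/30 - 47158) = 1/(-1414739/30) = -30/1414739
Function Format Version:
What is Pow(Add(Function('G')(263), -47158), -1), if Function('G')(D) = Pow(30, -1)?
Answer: Rational(-30, 1414739) ≈ -2.1205e-5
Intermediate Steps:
Function('G')(D) = Rational(1, 30)
Pow(Add(Function('G')(263), -47158), -1) = Pow(Add(Rational(1, 30), -47158), -1) = Pow(Rational(-1414739, 30), -1) = Rational(-30, 1414739)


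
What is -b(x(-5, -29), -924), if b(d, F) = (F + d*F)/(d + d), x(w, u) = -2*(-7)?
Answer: 495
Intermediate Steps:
x(w, u) = 14
b(d, F) = (F + F*d)/(2*d) (b(d, F) = (F + F*d)/((2*d)) = (F + F*d)*(1/(2*d)) = (F + F*d)/(2*d))
-b(x(-5, -29), -924) = -(-924)*(1 + 14)/(2*14) = -(-924)*15/(2*14) = -1*(-495) = 495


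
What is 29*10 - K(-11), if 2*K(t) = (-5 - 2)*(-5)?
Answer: 545/2 ≈ 272.50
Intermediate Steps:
K(t) = 35/2 (K(t) = ((-5 - 2)*(-5))/2 = (-7*(-5))/2 = (½)*35 = 35/2)
29*10 - K(-11) = 29*10 - 1*35/2 = 290 - 35/2 = 545/2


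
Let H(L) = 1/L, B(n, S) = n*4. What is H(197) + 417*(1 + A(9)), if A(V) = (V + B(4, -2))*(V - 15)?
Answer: -12240200/197 ≈ -62133.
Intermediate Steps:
B(n, S) = 4*n
A(V) = (-15 + V)*(16 + V) (A(V) = (V + 4*4)*(V - 15) = (V + 16)*(-15 + V) = (16 + V)*(-15 + V) = (-15 + V)*(16 + V))
H(197) + 417*(1 + A(9)) = 1/197 + 417*(1 + (-240 + 9 + 9²)) = 1/197 + 417*(1 + (-240 + 9 + 81)) = 1/197 + 417*(1 - 150) = 1/197 + 417*(-149) = 1/197 - 62133 = -12240200/197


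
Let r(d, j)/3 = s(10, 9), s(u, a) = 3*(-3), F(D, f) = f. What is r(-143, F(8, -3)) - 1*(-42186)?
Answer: 42159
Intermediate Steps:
s(u, a) = -9
r(d, j) = -27 (r(d, j) = 3*(-9) = -27)
r(-143, F(8, -3)) - 1*(-42186) = -27 - 1*(-42186) = -27 + 42186 = 42159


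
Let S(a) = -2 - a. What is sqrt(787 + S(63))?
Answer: 19*sqrt(2) ≈ 26.870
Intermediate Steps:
sqrt(787 + S(63)) = sqrt(787 + (-2 - 1*63)) = sqrt(787 + (-2 - 63)) = sqrt(787 - 65) = sqrt(722) = 19*sqrt(2)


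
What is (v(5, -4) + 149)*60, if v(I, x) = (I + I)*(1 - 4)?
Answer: 7140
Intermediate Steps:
v(I, x) = -6*I (v(I, x) = (2*I)*(-3) = -6*I)
(v(5, -4) + 149)*60 = (-6*5 + 149)*60 = (-30 + 149)*60 = 119*60 = 7140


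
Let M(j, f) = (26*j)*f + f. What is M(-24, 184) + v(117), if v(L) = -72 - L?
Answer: -114821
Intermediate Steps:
M(j, f) = f + 26*f*j (M(j, f) = 26*f*j + f = f + 26*f*j)
M(-24, 184) + v(117) = 184*(1 + 26*(-24)) + (-72 - 1*117) = 184*(1 - 624) + (-72 - 117) = 184*(-623) - 189 = -114632 - 189 = -114821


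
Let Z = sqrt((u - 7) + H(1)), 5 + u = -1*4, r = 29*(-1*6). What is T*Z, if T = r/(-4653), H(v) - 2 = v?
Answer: 58*I*sqrt(13)/1551 ≈ 0.13483*I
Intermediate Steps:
H(v) = 2 + v
r = -174 (r = 29*(-6) = -174)
u = -9 (u = -5 - 1*4 = -5 - 4 = -9)
T = 58/1551 (T = -174/(-4653) = -174*(-1/4653) = 58/1551 ≈ 0.037395)
Z = I*sqrt(13) (Z = sqrt((-9 - 7) + (2 + 1)) = sqrt(-16 + 3) = sqrt(-13) = I*sqrt(13) ≈ 3.6056*I)
T*Z = 58*(I*sqrt(13))/1551 = 58*I*sqrt(13)/1551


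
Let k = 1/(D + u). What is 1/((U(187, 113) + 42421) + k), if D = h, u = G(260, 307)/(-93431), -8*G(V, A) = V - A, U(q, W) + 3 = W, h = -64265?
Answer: 48034745767/2042965771468829 ≈ 2.3512e-5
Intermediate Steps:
U(q, W) = -3 + W
G(V, A) = -V/8 + A/8 (G(V, A) = -(V - A)/8 = -V/8 + A/8)
u = -47/747448 (u = (-1/8*260 + (1/8)*307)/(-93431) = (-65/2 + 307/8)*(-1/93431) = (47/8)*(-1/93431) = -47/747448 ≈ -6.2881e-5)
D = -64265
k = -747448/48034745767 (k = 1/(-64265 - 47/747448) = 1/(-48034745767/747448) = -747448/48034745767 ≈ -1.5561e-5)
1/((U(187, 113) + 42421) + k) = 1/(((-3 + 113) + 42421) - 747448/48034745767) = 1/((110 + 42421) - 747448/48034745767) = 1/(42531 - 747448/48034745767) = 1/(2042965771468829/48034745767) = 48034745767/2042965771468829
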